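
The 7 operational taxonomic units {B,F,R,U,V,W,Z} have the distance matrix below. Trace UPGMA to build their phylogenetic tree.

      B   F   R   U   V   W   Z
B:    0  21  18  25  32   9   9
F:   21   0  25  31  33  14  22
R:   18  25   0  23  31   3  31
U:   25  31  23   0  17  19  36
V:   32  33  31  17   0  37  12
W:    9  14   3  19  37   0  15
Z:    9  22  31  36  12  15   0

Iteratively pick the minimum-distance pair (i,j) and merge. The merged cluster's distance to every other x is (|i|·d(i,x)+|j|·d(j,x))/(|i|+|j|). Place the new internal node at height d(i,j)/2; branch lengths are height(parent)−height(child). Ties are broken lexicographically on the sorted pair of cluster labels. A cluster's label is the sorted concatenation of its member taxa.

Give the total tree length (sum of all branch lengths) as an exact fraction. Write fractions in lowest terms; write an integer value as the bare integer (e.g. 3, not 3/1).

iteration 1: select R,W (d=3); attach at lengths (3/2, 3/2); label the merged cluster RW
  updated: d(B,RW)=27/2, d(F,RW)=39/2, d(RW,U)=21, d(RW,V)=34, d(RW,Z)=23
iteration 2: select B,Z (d=9); attach at lengths (9/2, 9/2); label the merged cluster BZ
  updated: d(BZ,F)=43/2, d(BZ,RW)=73/4, d(BZ,U)=61/2, d(BZ,V)=22
iteration 3: select U,V (d=17); attach at lengths (17/2, 17/2); label the merged cluster UV
  updated: d(BZ,UV)=105/4, d(F,UV)=32, d(RW,UV)=55/2
iteration 4: select BZ,RW (d=73/4); attach at lengths (37/8, 61/8); label the merged cluster BRWZ
  updated: d(BRWZ,F)=41/2, d(BRWZ,UV)=215/8
iteration 5: select BRWZ,F (d=41/2); attach at lengths (9/8, 41/4); label the merged cluster BFRWZ
  updated: d(BFRWZ,UV)=279/10
iteration 6: select BFRWZ,UV (d=279/10); attach at lengths (37/10, 109/20); label the merged cluster BFRUVWZ
final tree: ((((B:9/2,Z:9/2):37/8,(R:3/2,W:3/2):61/8):9/8,F:41/4):37/10,(U:17/2,V:17/2):109/20)
total length: 2471/40

2471/40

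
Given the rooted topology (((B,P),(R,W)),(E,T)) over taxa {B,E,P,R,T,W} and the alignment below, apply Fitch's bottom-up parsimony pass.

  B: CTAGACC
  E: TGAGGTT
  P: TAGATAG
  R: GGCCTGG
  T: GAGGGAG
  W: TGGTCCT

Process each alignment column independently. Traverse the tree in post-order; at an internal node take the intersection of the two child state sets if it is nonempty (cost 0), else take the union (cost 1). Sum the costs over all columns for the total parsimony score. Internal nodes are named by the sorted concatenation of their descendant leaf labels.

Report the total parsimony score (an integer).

BP@0: {C} ∪ {T} = {C,T} (union, +1)
RW@0: {G} ∪ {T} = {G,T} (union, +1)
BPRW@0: {C,T} ∩ {G,T} = {T} (intersection, +0)
ET@0: {T} ∪ {G} = {G,T} (union, +1)
BEPRTW@0: {T} ∩ {G,T} = {T} (intersection, +0)
BP@1: {T} ∪ {A} = {A,T} (union, +1)
RW@1: {G} ∩ {G} = {G} (intersection, +0)
BPRW@1: {A,T} ∪ {G} = {A,G,T} (union, +1)
ET@1: {G} ∪ {A} = {A,G} (union, +1)
BEPRTW@1: {A,G,T} ∩ {A,G} = {A,G} (intersection, +0)
BP@2: {A} ∪ {G} = {A,G} (union, +1)
RW@2: {C} ∪ {G} = {C,G} (union, +1)
BPRW@2: {A,G} ∩ {C,G} = {G} (intersection, +0)
ET@2: {A} ∪ {G} = {A,G} (union, +1)
BEPRTW@2: {G} ∩ {A,G} = {G} (intersection, +0)
BP@3: {G} ∪ {A} = {A,G} (union, +1)
RW@3: {C} ∪ {T} = {C,T} (union, +1)
BPRW@3: {A,G} ∪ {C,T} = {A,C,G,T} (union, +1)
ET@3: {G} ∩ {G} = {G} (intersection, +0)
BEPRTW@3: {A,C,G,T} ∩ {G} = {G} (intersection, +0)
BP@4: {A} ∪ {T} = {A,T} (union, +1)
RW@4: {T} ∪ {C} = {C,T} (union, +1)
BPRW@4: {A,T} ∩ {C,T} = {T} (intersection, +0)
ET@4: {G} ∩ {G} = {G} (intersection, +0)
BEPRTW@4: {T} ∪ {G} = {G,T} (union, +1)
BP@5: {C} ∪ {A} = {A,C} (union, +1)
RW@5: {G} ∪ {C} = {C,G} (union, +1)
BPRW@5: {A,C} ∩ {C,G} = {C} (intersection, +0)
ET@5: {T} ∪ {A} = {A,T} (union, +1)
BEPRTW@5: {C} ∪ {A,T} = {A,C,T} (union, +1)
BP@6: {C} ∪ {G} = {C,G} (union, +1)
RW@6: {G} ∪ {T} = {G,T} (union, +1)
BPRW@6: {C,G} ∩ {G,T} = {G} (intersection, +0)
ET@6: {T} ∪ {G} = {G,T} (union, +1)
BEPRTW@6: {G} ∩ {G,T} = {G} (intersection, +0)
per-site changes: [3, 3, 3, 3, 3, 4, 3]; total = 22

22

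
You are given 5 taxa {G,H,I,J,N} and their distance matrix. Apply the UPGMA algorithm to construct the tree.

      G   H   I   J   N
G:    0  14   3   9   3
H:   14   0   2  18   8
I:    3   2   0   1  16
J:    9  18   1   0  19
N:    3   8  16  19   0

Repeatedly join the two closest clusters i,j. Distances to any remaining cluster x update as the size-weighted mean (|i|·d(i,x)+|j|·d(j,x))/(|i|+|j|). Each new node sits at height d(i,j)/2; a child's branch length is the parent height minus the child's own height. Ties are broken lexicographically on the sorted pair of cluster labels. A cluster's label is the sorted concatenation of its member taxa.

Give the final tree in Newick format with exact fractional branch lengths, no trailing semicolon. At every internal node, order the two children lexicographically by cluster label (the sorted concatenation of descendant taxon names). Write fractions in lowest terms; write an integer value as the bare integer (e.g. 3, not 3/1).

((G:3/2,N:3/2):17/4,(H:5,(I:1/2,J:1/2):9/2):3/4)

1. join I+J (d=1) ⇒ IJ; edges |I|=1/2, |J|=1/2
  updated: d(G,IJ)=6, d(H,IJ)=10, d(IJ,N)=35/2
2. join G+N (d=3) ⇒ GN; edges |G|=3/2, |N|=3/2
  updated: d(GN,H)=11, d(GN,IJ)=47/4
3. join H+IJ (d=10) ⇒ HIJ; edges |H|=5, |IJ|=9/2
  updated: d(GN,HIJ)=23/2
4. join GN+HIJ (d=23/2) ⇒ GHIJN; edges |GN|=17/4, |HIJ|=3/4
final tree: ((G:3/2,N:3/2):17/4,(H:5,(I:1/2,J:1/2):9/2):3/4)
total length: 37/2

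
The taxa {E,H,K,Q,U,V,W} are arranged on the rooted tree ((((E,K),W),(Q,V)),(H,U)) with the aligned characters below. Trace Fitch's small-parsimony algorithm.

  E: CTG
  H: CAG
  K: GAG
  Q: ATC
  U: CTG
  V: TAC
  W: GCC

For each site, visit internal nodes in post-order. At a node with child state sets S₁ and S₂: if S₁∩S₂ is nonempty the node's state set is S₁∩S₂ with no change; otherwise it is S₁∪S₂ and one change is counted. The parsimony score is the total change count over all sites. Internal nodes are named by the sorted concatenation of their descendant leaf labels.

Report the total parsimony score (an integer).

EK@0: {C} ∪ {G} = {C,G} (union, +1)
EKW@0: {C,G} ∩ {G} = {G} (intersection, +0)
QV@0: {A} ∪ {T} = {A,T} (union, +1)
EKQVW@0: {G} ∪ {A,T} = {A,G,T} (union, +1)
HU@0: {C} ∩ {C} = {C} (intersection, +0)
EHKQUVW@0: {A,G,T} ∪ {C} = {A,C,G,T} (union, +1)
EK@1: {T} ∪ {A} = {A,T} (union, +1)
EKW@1: {A,T} ∪ {C} = {A,C,T} (union, +1)
QV@1: {T} ∪ {A} = {A,T} (union, +1)
EKQVW@1: {A,C,T} ∩ {A,T} = {A,T} (intersection, +0)
HU@1: {A} ∪ {T} = {A,T} (union, +1)
EHKQUVW@1: {A,T} ∩ {A,T} = {A,T} (intersection, +0)
EK@2: {G} ∩ {G} = {G} (intersection, +0)
EKW@2: {G} ∪ {C} = {C,G} (union, +1)
QV@2: {C} ∩ {C} = {C} (intersection, +0)
EKQVW@2: {C,G} ∩ {C} = {C} (intersection, +0)
HU@2: {G} ∩ {G} = {G} (intersection, +0)
EHKQUVW@2: {C} ∪ {G} = {C,G} (union, +1)
per-site changes: [4, 4, 2]; total = 10

10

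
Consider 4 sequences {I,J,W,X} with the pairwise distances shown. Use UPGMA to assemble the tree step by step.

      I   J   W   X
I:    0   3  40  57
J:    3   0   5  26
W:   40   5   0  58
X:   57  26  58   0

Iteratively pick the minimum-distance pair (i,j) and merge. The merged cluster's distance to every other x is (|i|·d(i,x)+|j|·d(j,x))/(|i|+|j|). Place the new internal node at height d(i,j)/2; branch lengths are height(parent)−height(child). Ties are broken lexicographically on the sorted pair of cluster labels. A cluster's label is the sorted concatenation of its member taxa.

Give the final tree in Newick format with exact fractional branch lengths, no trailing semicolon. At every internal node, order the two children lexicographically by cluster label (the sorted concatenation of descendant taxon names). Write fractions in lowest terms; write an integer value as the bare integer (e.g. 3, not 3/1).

step 1: merge (I,J) at d=3; branch lengths I→3/2, J→3/2; new cluster IJ
  updated: d(IJ,W)=45/2, d(IJ,X)=83/2
step 2: merge (IJ,W) at d=45/2; branch lengths IJ→39/4, W→45/4; new cluster IJW
  updated: d(IJW,X)=47
step 3: merge (IJW,X) at d=47; branch lengths IJW→49/4, X→47/2; new cluster IJWX
final tree: (((I:3/2,J:3/2):39/4,W:45/4):49/4,X:47/2)
total length: 239/4

(((I:3/2,J:3/2):39/4,W:45/4):49/4,X:47/2)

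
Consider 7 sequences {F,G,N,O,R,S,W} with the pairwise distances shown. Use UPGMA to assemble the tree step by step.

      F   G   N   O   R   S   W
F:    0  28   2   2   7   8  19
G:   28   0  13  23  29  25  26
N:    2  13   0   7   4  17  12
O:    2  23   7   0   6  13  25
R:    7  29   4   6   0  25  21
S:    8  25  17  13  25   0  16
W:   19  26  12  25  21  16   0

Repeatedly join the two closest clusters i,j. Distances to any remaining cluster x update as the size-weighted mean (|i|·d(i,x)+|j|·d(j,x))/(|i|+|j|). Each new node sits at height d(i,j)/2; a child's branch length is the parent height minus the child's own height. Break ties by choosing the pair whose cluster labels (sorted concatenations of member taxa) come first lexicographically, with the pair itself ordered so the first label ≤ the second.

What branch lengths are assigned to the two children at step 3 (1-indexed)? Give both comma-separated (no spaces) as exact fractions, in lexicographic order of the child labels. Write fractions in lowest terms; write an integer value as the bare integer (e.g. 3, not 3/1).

1. join F+N (d=2) ⇒ FN; edges |F|=1, |N|=1
  updated: d(FN,G)=41/2, d(FN,O)=9/2, d(FN,R)=11/2, d(FN,S)=25/2, d(FN,W)=31/2
2. join FN+O (d=9/2) ⇒ FNO; edges |FN|=5/4, |O|=9/4
  updated: d(FNO,G)=64/3, d(FNO,R)=17/3, d(FNO,S)=38/3, d(FNO,W)=56/3
3. join FNO+R (d=17/3) ⇒ FNOR; edges |FNO|=7/12, |R|=17/6
  updated: d(FNOR,G)=93/4, d(FNOR,S)=63/4, d(FNOR,W)=77/4
4. join FNOR+S (d=63/4) ⇒ FNORS; edges |FNOR|=121/24, |S|=63/8
  updated: d(FNORS,G)=118/5, d(FNORS,W)=93/5
5. join FNORS+W (d=93/5) ⇒ FNORSW; edges |FNORS|=57/40, |W|=93/10
  updated: d(FNORSW,G)=24
6. join FNORSW+G (d=24) ⇒ FGNORSW; edges |FNORSW|=27/10, |G|=12
final tree: ((((((F:1,N:1):5/4,O:9/4):7/12,R:17/6):121/24,S:63/8):57/40,W:93/10):27/10,G:12)
total length: 5671/120

7/12,17/6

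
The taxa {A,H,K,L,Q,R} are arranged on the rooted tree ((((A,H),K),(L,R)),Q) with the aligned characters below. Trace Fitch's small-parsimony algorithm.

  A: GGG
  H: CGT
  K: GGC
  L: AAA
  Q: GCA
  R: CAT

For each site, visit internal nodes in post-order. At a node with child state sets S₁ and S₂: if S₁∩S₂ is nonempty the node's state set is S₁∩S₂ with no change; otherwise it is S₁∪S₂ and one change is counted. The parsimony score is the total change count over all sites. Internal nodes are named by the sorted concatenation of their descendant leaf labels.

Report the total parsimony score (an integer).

9

AH@0: {G} ∪ {C} = {C,G} (union, +1)
AHK@0: {C,G} ∩ {G} = {G} (intersection, +0)
LR@0: {A} ∪ {C} = {A,C} (union, +1)
AHKLR@0: {G} ∪ {A,C} = {A,C,G} (union, +1)
AHKLQR@0: {A,C,G} ∩ {G} = {G} (intersection, +0)
AH@1: {G} ∩ {G} = {G} (intersection, +0)
AHK@1: {G} ∩ {G} = {G} (intersection, +0)
LR@1: {A} ∩ {A} = {A} (intersection, +0)
AHKLR@1: {G} ∪ {A} = {A,G} (union, +1)
AHKLQR@1: {A,G} ∪ {C} = {A,C,G} (union, +1)
AH@2: {G} ∪ {T} = {G,T} (union, +1)
AHK@2: {G,T} ∪ {C} = {C,G,T} (union, +1)
LR@2: {A} ∪ {T} = {A,T} (union, +1)
AHKLR@2: {C,G,T} ∩ {A,T} = {T} (intersection, +0)
AHKLQR@2: {T} ∪ {A} = {A,T} (union, +1)
per-site changes: [3, 2, 4]; total = 9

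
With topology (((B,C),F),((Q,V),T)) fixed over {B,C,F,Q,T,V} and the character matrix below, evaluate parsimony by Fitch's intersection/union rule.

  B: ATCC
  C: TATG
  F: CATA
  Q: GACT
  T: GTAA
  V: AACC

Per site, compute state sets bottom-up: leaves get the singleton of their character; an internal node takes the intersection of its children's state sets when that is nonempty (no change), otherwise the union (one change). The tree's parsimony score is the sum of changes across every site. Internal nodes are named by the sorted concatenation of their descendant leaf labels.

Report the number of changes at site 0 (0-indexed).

4

[col 0] BC: children B:{A}, C:{T} ∪→ {A,T}; cost 1
[col 0] BCF: children BC:{A,T}, F:{C} ∪→ {A,C,T}; cost 1
[col 0] QV: children Q:{G}, V:{A} ∪→ {A,G}; cost 1
[col 0] QTV: children QV:{A,G}, T:{G} ∩→ {G}; cost 0
[col 0] BCFQTV: children BCF:{A,C,T}, QTV:{G} ∪→ {A,C,G,T}; cost 1
[col 1] BC: children B:{T}, C:{A} ∪→ {A,T}; cost 1
[col 1] BCF: children BC:{A,T}, F:{A} ∩→ {A}; cost 0
[col 1] QV: children Q:{A}, V:{A} ∩→ {A}; cost 0
[col 1] QTV: children QV:{A}, T:{T} ∪→ {A,T}; cost 1
[col 1] BCFQTV: children BCF:{A}, QTV:{A,T} ∩→ {A}; cost 0
[col 2] BC: children B:{C}, C:{T} ∪→ {C,T}; cost 1
[col 2] BCF: children BC:{C,T}, F:{T} ∩→ {T}; cost 0
[col 2] QV: children Q:{C}, V:{C} ∩→ {C}; cost 0
[col 2] QTV: children QV:{C}, T:{A} ∪→ {A,C}; cost 1
[col 2] BCFQTV: children BCF:{T}, QTV:{A,C} ∪→ {A,C,T}; cost 1
[col 3] BC: children B:{C}, C:{G} ∪→ {C,G}; cost 1
[col 3] BCF: children BC:{C,G}, F:{A} ∪→ {A,C,G}; cost 1
[col 3] QV: children Q:{T}, V:{C} ∪→ {C,T}; cost 1
[col 3] QTV: children QV:{C,T}, T:{A} ∪→ {A,C,T}; cost 1
[col 3] BCFQTV: children BCF:{A,C,G}, QTV:{A,C,T} ∩→ {A,C}; cost 0
per-site changes: [4, 2, 3, 4]; total = 13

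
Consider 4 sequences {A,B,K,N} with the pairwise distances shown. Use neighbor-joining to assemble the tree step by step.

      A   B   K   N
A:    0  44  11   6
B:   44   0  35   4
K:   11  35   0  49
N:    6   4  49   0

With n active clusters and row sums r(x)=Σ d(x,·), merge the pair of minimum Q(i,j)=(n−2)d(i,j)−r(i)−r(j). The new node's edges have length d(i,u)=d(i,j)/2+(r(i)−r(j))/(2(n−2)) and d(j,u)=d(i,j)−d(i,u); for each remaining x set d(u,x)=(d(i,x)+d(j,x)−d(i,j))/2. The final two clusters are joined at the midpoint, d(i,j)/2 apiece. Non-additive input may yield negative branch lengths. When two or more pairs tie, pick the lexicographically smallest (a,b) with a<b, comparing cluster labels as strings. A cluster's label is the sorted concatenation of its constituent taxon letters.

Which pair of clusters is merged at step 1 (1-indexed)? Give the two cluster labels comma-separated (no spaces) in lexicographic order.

A,K

1. join A+K (d=11, Q=-134) ⇒ AK; edges |A|=-3, |K|=14
  updated: d(AK,B)=34, d(AK,N)=22
2. join AK+B (d=34, Q=-60) ⇒ ABK; edges |AK|=26, |B|=8
  updated: d(ABK,N)=-4
3. join ABK+N (d=-4) ⇒ ABKN; edges |ABK|=-2, |N|=-2
final tree: (((A:-3,K:14):26,B:8):-2,N:-2)
total length: 41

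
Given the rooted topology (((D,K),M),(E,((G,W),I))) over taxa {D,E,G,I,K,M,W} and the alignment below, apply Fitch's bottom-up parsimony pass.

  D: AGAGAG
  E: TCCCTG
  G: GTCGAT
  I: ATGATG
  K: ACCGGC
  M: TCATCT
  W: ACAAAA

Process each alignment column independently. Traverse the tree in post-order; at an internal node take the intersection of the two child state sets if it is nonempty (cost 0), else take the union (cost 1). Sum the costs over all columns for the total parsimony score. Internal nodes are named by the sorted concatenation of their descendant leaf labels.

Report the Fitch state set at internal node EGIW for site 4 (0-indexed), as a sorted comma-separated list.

T

[col 0] DK: children D:{A}, K:{A} ∩→ {A}; cost 0
[col 0] DKM: children DK:{A}, M:{T} ∪→ {A,T}; cost 1
[col 0] GW: children G:{G}, W:{A} ∪→ {A,G}; cost 1
[col 0] GIW: children GW:{A,G}, I:{A} ∩→ {A}; cost 0
[col 0] EGIW: children E:{T}, GIW:{A} ∪→ {A,T}; cost 1
[col 0] DEGIKMW: children DKM:{A,T}, EGIW:{A,T} ∩→ {A,T}; cost 0
[col 1] DK: children D:{G}, K:{C} ∪→ {C,G}; cost 1
[col 1] DKM: children DK:{C,G}, M:{C} ∩→ {C}; cost 0
[col 1] GW: children G:{T}, W:{C} ∪→ {C,T}; cost 1
[col 1] GIW: children GW:{C,T}, I:{T} ∩→ {T}; cost 0
[col 1] EGIW: children E:{C}, GIW:{T} ∪→ {C,T}; cost 1
[col 1] DEGIKMW: children DKM:{C}, EGIW:{C,T} ∩→ {C}; cost 0
[col 2] DK: children D:{A}, K:{C} ∪→ {A,C}; cost 1
[col 2] DKM: children DK:{A,C}, M:{A} ∩→ {A}; cost 0
[col 2] GW: children G:{C}, W:{A} ∪→ {A,C}; cost 1
[col 2] GIW: children GW:{A,C}, I:{G} ∪→ {A,C,G}; cost 1
[col 2] EGIW: children E:{C}, GIW:{A,C,G} ∩→ {C}; cost 0
[col 2] DEGIKMW: children DKM:{A}, EGIW:{C} ∪→ {A,C}; cost 1
[col 3] DK: children D:{G}, K:{G} ∩→ {G}; cost 0
[col 3] DKM: children DK:{G}, M:{T} ∪→ {G,T}; cost 1
[col 3] GW: children G:{G}, W:{A} ∪→ {A,G}; cost 1
[col 3] GIW: children GW:{A,G}, I:{A} ∩→ {A}; cost 0
[col 3] EGIW: children E:{C}, GIW:{A} ∪→ {A,C}; cost 1
[col 3] DEGIKMW: children DKM:{G,T}, EGIW:{A,C} ∪→ {A,C,G,T}; cost 1
[col 4] DK: children D:{A}, K:{G} ∪→ {A,G}; cost 1
[col 4] DKM: children DK:{A,G}, M:{C} ∪→ {A,C,G}; cost 1
[col 4] GW: children G:{A}, W:{A} ∩→ {A}; cost 0
[col 4] GIW: children GW:{A}, I:{T} ∪→ {A,T}; cost 1
[col 4] EGIW: children E:{T}, GIW:{A,T} ∩→ {T}; cost 0
[col 4] DEGIKMW: children DKM:{A,C,G}, EGIW:{T} ∪→ {A,C,G,T}; cost 1
[col 5] DK: children D:{G}, K:{C} ∪→ {C,G}; cost 1
[col 5] DKM: children DK:{C,G}, M:{T} ∪→ {C,G,T}; cost 1
[col 5] GW: children G:{T}, W:{A} ∪→ {A,T}; cost 1
[col 5] GIW: children GW:{A,T}, I:{G} ∪→ {A,G,T}; cost 1
[col 5] EGIW: children E:{G}, GIW:{A,G,T} ∩→ {G}; cost 0
[col 5] DEGIKMW: children DKM:{C,G,T}, EGIW:{G} ∩→ {G}; cost 0
per-site changes: [3, 3, 4, 4, 4, 4]; total = 22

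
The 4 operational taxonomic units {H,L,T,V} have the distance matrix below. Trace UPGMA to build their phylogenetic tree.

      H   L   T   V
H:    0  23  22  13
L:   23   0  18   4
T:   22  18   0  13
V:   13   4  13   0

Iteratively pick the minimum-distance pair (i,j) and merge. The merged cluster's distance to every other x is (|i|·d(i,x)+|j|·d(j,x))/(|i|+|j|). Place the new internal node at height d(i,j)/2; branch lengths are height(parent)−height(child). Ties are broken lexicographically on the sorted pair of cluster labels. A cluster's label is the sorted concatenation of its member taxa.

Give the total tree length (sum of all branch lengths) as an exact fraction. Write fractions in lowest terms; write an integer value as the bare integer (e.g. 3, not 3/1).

iteration 1: select L,V (d=4); attach at lengths (2, 2); label the merged cluster LV
  updated: d(H,LV)=18, d(LV,T)=31/2
iteration 2: select LV,T (d=31/2); attach at lengths (23/4, 31/4); label the merged cluster LTV
  updated: d(H,LTV)=58/3
iteration 3: select H,LTV (d=58/3); attach at lengths (29/3, 23/12); label the merged cluster HLTV
final tree: (H:29/3,((L:2,V:2):23/4,T:31/4):23/12)
total length: 349/12

349/12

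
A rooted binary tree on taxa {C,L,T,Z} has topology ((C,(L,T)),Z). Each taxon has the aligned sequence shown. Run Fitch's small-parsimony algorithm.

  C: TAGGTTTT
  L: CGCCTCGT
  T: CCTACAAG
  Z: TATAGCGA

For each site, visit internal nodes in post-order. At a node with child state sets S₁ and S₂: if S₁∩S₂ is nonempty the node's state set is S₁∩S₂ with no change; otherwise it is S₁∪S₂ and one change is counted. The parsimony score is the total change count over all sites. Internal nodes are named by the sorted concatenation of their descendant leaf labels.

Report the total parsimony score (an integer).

15

LT@0: {C} ∩ {C} = {C} (intersection, +0)
CLT@0: {T} ∪ {C} = {C,T} (union, +1)
CLTZ@0: {C,T} ∩ {T} = {T} (intersection, +0)
LT@1: {G} ∪ {C} = {C,G} (union, +1)
CLT@1: {A} ∪ {C,G} = {A,C,G} (union, +1)
CLTZ@1: {A,C,G} ∩ {A} = {A} (intersection, +0)
LT@2: {C} ∪ {T} = {C,T} (union, +1)
CLT@2: {G} ∪ {C,T} = {C,G,T} (union, +1)
CLTZ@2: {C,G,T} ∩ {T} = {T} (intersection, +0)
LT@3: {C} ∪ {A} = {A,C} (union, +1)
CLT@3: {G} ∪ {A,C} = {A,C,G} (union, +1)
CLTZ@3: {A,C,G} ∩ {A} = {A} (intersection, +0)
LT@4: {T} ∪ {C} = {C,T} (union, +1)
CLT@4: {T} ∩ {C,T} = {T} (intersection, +0)
CLTZ@4: {T} ∪ {G} = {G,T} (union, +1)
LT@5: {C} ∪ {A} = {A,C} (union, +1)
CLT@5: {T} ∪ {A,C} = {A,C,T} (union, +1)
CLTZ@5: {A,C,T} ∩ {C} = {C} (intersection, +0)
LT@6: {G} ∪ {A} = {A,G} (union, +1)
CLT@6: {T} ∪ {A,G} = {A,G,T} (union, +1)
CLTZ@6: {A,G,T} ∩ {G} = {G} (intersection, +0)
LT@7: {T} ∪ {G} = {G,T} (union, +1)
CLT@7: {T} ∩ {G,T} = {T} (intersection, +0)
CLTZ@7: {T} ∪ {A} = {A,T} (union, +1)
per-site changes: [1, 2, 2, 2, 2, 2, 2, 2]; total = 15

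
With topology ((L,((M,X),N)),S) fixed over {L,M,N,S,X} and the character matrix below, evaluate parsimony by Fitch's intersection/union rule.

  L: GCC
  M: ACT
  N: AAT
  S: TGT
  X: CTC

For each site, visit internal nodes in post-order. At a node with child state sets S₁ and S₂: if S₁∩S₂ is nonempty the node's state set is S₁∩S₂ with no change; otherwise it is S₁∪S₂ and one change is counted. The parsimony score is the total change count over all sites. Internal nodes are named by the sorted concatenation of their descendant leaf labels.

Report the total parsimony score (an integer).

8

MX@0: {A} ∪ {C} = {A,C} (union, +1)
MNX@0: {A,C} ∩ {A} = {A} (intersection, +0)
LMNX@0: {G} ∪ {A} = {A,G} (union, +1)
LMNSX@0: {A,G} ∪ {T} = {A,G,T} (union, +1)
MX@1: {C} ∪ {T} = {C,T} (union, +1)
MNX@1: {C,T} ∪ {A} = {A,C,T} (union, +1)
LMNX@1: {C} ∩ {A,C,T} = {C} (intersection, +0)
LMNSX@1: {C} ∪ {G} = {C,G} (union, +1)
MX@2: {T} ∪ {C} = {C,T} (union, +1)
MNX@2: {C,T} ∩ {T} = {T} (intersection, +0)
LMNX@2: {C} ∪ {T} = {C,T} (union, +1)
LMNSX@2: {C,T} ∩ {T} = {T} (intersection, +0)
per-site changes: [3, 3, 2]; total = 8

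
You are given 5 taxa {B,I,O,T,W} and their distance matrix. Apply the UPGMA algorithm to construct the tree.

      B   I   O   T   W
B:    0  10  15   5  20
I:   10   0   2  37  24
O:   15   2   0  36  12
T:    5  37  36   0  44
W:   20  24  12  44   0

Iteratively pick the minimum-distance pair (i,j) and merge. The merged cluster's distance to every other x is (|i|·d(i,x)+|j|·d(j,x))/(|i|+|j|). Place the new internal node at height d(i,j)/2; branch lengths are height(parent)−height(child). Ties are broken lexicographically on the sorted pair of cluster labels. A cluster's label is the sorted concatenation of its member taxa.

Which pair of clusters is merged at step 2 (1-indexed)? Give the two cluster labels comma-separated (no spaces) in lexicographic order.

iteration 1: select I,O (d=2); attach at lengths (1, 1); label the merged cluster IO
  updated: d(B,IO)=25/2, d(IO,T)=73/2, d(IO,W)=18
iteration 2: select B,T (d=5); attach at lengths (5/2, 5/2); label the merged cluster BT
  updated: d(BT,IO)=49/2, d(BT,W)=32
iteration 3: select IO,W (d=18); attach at lengths (8, 9); label the merged cluster IOW
  updated: d(BT,IOW)=27
iteration 4: select BT,IOW (d=27); attach at lengths (11, 9/2); label the merged cluster BIOTW
final tree: ((B:5/2,T:5/2):11,((I:1,O:1):8,W:9):9/2)
total length: 79/2

B,T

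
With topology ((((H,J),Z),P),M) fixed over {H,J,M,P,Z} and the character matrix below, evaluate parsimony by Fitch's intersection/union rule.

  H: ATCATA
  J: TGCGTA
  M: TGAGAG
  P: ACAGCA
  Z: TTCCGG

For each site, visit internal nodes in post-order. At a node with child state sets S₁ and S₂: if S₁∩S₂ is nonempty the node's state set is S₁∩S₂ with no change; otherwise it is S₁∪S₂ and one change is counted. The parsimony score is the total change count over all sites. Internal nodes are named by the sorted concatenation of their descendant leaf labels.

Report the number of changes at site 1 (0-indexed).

3

HJ@0: {A} ∪ {T} = {A,T} (union, +1)
HJZ@0: {A,T} ∩ {T} = {T} (intersection, +0)
HJPZ@0: {T} ∪ {A} = {A,T} (union, +1)
HJMPZ@0: {A,T} ∩ {T} = {T} (intersection, +0)
HJ@1: {T} ∪ {G} = {G,T} (union, +1)
HJZ@1: {G,T} ∩ {T} = {T} (intersection, +0)
HJPZ@1: {T} ∪ {C} = {C,T} (union, +1)
HJMPZ@1: {C,T} ∪ {G} = {C,G,T} (union, +1)
HJ@2: {C} ∩ {C} = {C} (intersection, +0)
HJZ@2: {C} ∩ {C} = {C} (intersection, +0)
HJPZ@2: {C} ∪ {A} = {A,C} (union, +1)
HJMPZ@2: {A,C} ∩ {A} = {A} (intersection, +0)
HJ@3: {A} ∪ {G} = {A,G} (union, +1)
HJZ@3: {A,G} ∪ {C} = {A,C,G} (union, +1)
HJPZ@3: {A,C,G} ∩ {G} = {G} (intersection, +0)
HJMPZ@3: {G} ∩ {G} = {G} (intersection, +0)
HJ@4: {T} ∩ {T} = {T} (intersection, +0)
HJZ@4: {T} ∪ {G} = {G,T} (union, +1)
HJPZ@4: {G,T} ∪ {C} = {C,G,T} (union, +1)
HJMPZ@4: {C,G,T} ∪ {A} = {A,C,G,T} (union, +1)
HJ@5: {A} ∩ {A} = {A} (intersection, +0)
HJZ@5: {A} ∪ {G} = {A,G} (union, +1)
HJPZ@5: {A,G} ∩ {A} = {A} (intersection, +0)
HJMPZ@5: {A} ∪ {G} = {A,G} (union, +1)
per-site changes: [2, 3, 1, 2, 3, 2]; total = 13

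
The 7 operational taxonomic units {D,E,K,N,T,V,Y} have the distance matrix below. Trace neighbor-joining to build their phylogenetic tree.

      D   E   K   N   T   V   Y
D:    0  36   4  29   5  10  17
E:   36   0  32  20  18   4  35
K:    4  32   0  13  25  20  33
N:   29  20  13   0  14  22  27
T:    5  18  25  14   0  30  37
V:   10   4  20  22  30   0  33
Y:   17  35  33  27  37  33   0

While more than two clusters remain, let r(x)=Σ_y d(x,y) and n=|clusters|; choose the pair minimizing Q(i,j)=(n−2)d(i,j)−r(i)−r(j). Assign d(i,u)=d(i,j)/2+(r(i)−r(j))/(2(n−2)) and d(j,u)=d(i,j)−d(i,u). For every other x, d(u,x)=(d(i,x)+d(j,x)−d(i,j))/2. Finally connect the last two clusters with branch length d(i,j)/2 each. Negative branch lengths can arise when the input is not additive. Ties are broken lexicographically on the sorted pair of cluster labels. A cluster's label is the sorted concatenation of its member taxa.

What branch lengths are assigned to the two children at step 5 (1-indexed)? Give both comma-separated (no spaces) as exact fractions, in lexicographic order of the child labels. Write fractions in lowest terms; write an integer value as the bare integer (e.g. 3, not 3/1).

17/8,23/4

iteration 1: select E,V (d=4, Q=-244); attach at lengths (23/5, -3/5); label the merged cluster EV
  updated: d(D,EV)=21, d(EV,K)=24, d(EV,N)=19, d(EV,T)=22, d(EV,Y)=32
iteration 2: select D,K (d=4, Q=-159); attach at lengths (-7/8, 39/8); label the merged cluster DK
  updated: d(DK,EV)=41/2, d(DK,N)=19, d(DK,T)=13, d(DK,Y)=23
iteration 3: select DK,Y (d=23, Q=-251/2); attach at lengths (17/4, 75/4); label the merged cluster DKY
  updated: d(DKY,EV)=59/4, d(DKY,N)=23/2, d(DKY,T)=27/2
iteration 4: select DKY,EV (d=59/4, Q=-66); attach at lengths (27/8, 91/8); label the merged cluster DEKVY
  updated: d(DEKVY,N)=63/8, d(DEKVY,T)=83/8
iteration 5: select DEKVY,N (d=63/8, Q=-129/4); attach at lengths (17/8, 23/4); label the merged cluster DEKNVY
  updated: d(DEKNVY,T)=33/4
iteration 6: select DEKNVY,T (d=33/4); attach at lengths (33/8, 33/8); label the merged cluster DEKNTVY
final tree: (((((D:-7/8,K:39/8):17/4,Y:75/4):27/8,(E:23/5,V:-3/5):91/8):17/8,N:23/4):33/8,T:33/8)
total length: 495/8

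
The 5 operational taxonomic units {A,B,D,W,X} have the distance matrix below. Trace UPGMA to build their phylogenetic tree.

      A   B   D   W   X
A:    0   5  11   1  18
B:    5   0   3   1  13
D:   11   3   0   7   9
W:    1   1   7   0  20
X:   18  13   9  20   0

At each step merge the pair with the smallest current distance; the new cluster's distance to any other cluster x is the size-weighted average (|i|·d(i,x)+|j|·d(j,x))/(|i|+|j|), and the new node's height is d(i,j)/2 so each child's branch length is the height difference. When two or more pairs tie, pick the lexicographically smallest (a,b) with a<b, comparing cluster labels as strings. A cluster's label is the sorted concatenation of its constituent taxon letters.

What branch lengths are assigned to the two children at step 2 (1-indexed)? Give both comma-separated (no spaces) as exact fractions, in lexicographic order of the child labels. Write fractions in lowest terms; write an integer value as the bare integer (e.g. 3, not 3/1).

iteration 1: select A,W (d=1); attach at lengths (1/2, 1/2); label the merged cluster AW
  updated: d(AW,B)=3, d(AW,D)=9, d(AW,X)=19
iteration 2: select AW,B (d=3); attach at lengths (1, 3/2); label the merged cluster ABW
  updated: d(ABW,D)=7, d(ABW,X)=17
iteration 3: select ABW,D (d=7); attach at lengths (2, 7/2); label the merged cluster ABDW
  updated: d(ABDW,X)=15
iteration 4: select ABDW,X (d=15); attach at lengths (4, 15/2); label the merged cluster ABDWX
final tree: ((((A:1/2,W:1/2):1,B:3/2):2,D:7/2):4,X:15/2)
total length: 41/2

1,3/2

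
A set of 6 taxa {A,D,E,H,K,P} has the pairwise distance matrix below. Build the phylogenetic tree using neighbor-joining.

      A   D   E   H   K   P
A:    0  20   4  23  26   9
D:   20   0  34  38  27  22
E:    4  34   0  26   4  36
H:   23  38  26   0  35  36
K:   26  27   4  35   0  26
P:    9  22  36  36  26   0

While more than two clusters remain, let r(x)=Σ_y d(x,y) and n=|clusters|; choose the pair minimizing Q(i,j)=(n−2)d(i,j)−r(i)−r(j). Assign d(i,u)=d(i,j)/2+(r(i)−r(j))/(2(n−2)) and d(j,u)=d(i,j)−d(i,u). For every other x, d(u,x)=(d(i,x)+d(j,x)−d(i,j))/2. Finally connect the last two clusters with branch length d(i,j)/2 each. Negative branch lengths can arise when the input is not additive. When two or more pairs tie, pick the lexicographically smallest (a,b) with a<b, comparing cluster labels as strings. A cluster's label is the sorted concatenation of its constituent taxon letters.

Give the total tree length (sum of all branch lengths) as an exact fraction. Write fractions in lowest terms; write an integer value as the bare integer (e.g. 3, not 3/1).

991/16

iteration 1: select E,K (d=4, Q=-206); attach at lengths (1/4, 15/4); label the merged cluster EK
  updated: d(A,EK)=13, d(D,EK)=57/2, d(EK,H)=57/2, d(EK,P)=29
iteration 2: select EK,H (d=57/2, Q=-139); attach at lengths (59/6, 56/3); label the merged cluster EHK
  updated: d(A,EHK)=15/4, d(D,EHK)=19, d(EHK,P)=73/4
iteration 3: select A,EHK (d=15/4, Q=-265/4); attach at lengths (-3/16, 63/16); label the merged cluster AEHK
  updated: d(AEHK,D)=141/8, d(AEHK,P)=47/4
iteration 4: select AEHK,D (d=141/8, Q=-411/8); attach at lengths (59/16, 223/16); label the merged cluster ADEHK
  updated: d(ADEHK,P)=129/16
iteration 5: select ADEHK,P (d=129/16); attach at lengths (129/32, 129/32); label the merged cluster ADEHKP
final tree: (((A:-3/16,((E:1/4,K:15/4):59/6,H:56/3):63/16):59/16,D:223/16):129/32,P:129/32)
total length: 991/16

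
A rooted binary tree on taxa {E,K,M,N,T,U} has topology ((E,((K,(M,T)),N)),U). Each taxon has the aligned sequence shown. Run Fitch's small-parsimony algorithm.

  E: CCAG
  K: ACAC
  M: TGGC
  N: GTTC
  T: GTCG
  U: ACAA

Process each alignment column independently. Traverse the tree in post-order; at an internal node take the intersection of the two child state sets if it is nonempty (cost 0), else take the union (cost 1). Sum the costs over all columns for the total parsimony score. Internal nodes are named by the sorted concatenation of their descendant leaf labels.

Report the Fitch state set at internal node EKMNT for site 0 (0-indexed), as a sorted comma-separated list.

C,G

[col 0] MT: children M:{T}, T:{G} ∪→ {G,T}; cost 1
[col 0] KMT: children K:{A}, MT:{G,T} ∪→ {A,G,T}; cost 1
[col 0] KMNT: children KMT:{A,G,T}, N:{G} ∩→ {G}; cost 0
[col 0] EKMNT: children E:{C}, KMNT:{G} ∪→ {C,G}; cost 1
[col 0] EKMNTU: children EKMNT:{C,G}, U:{A} ∪→ {A,C,G}; cost 1
[col 1] MT: children M:{G}, T:{T} ∪→ {G,T}; cost 1
[col 1] KMT: children K:{C}, MT:{G,T} ∪→ {C,G,T}; cost 1
[col 1] KMNT: children KMT:{C,G,T}, N:{T} ∩→ {T}; cost 0
[col 1] EKMNT: children E:{C}, KMNT:{T} ∪→ {C,T}; cost 1
[col 1] EKMNTU: children EKMNT:{C,T}, U:{C} ∩→ {C}; cost 0
[col 2] MT: children M:{G}, T:{C} ∪→ {C,G}; cost 1
[col 2] KMT: children K:{A}, MT:{C,G} ∪→ {A,C,G}; cost 1
[col 2] KMNT: children KMT:{A,C,G}, N:{T} ∪→ {A,C,G,T}; cost 1
[col 2] EKMNT: children E:{A}, KMNT:{A,C,G,T} ∩→ {A}; cost 0
[col 2] EKMNTU: children EKMNT:{A}, U:{A} ∩→ {A}; cost 0
[col 3] MT: children M:{C}, T:{G} ∪→ {C,G}; cost 1
[col 3] KMT: children K:{C}, MT:{C,G} ∩→ {C}; cost 0
[col 3] KMNT: children KMT:{C}, N:{C} ∩→ {C}; cost 0
[col 3] EKMNT: children E:{G}, KMNT:{C} ∪→ {C,G}; cost 1
[col 3] EKMNTU: children EKMNT:{C,G}, U:{A} ∪→ {A,C,G}; cost 1
per-site changes: [4, 3, 3, 3]; total = 13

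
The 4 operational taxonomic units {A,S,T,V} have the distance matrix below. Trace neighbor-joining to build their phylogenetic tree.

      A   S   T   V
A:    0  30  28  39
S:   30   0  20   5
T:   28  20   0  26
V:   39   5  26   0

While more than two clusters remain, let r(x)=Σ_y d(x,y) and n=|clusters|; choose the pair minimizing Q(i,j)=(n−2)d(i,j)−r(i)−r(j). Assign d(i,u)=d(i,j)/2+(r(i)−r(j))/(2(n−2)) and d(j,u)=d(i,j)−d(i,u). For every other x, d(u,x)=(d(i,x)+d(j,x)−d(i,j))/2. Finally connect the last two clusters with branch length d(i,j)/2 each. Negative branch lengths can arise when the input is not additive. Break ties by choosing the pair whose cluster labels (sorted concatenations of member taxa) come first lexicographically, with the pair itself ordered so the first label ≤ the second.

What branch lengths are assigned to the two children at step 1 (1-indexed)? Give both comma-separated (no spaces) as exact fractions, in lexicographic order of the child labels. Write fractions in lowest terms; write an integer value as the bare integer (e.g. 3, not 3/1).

1. join A+T (d=28, Q=-115) ⇒ AT; edges |A|=79/4, |T|=33/4
  updated: d(AT,S)=11, d(AT,V)=37/2
2. join AT+S (d=11, Q=-69/2) ⇒ AST; edges |AT|=49/4, |S|=-5/4
  updated: d(AST,V)=25/4
3. join AST+V (d=25/4) ⇒ ASTV; edges |AST|=25/8, |V|=25/8
final tree: (((A:79/4,T:33/4):49/4,S:-5/4):25/8,V:25/8)
total length: 181/4

79/4,33/4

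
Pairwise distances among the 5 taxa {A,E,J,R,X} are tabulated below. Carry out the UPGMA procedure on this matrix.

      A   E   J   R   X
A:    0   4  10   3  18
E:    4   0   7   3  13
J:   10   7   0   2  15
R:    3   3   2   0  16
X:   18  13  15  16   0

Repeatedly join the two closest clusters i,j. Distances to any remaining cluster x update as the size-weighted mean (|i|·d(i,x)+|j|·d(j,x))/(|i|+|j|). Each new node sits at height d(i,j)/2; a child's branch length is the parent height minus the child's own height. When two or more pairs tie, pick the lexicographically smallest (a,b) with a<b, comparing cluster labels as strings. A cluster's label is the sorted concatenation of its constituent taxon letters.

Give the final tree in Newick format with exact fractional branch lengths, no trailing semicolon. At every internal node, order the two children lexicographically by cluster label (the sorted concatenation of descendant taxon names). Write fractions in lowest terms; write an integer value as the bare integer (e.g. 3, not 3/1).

(((A:2,E:2):7/8,(J:1,R:1):15/8):39/8,X:31/4)

iteration 1: select J,R (d=2); attach at lengths (1, 1); label the merged cluster JR
  updated: d(A,JR)=13/2, d(E,JR)=5, d(JR,X)=31/2
iteration 2: select A,E (d=4); attach at lengths (2, 2); label the merged cluster AE
  updated: d(AE,JR)=23/4, d(AE,X)=31/2
iteration 3: select AE,JR (d=23/4); attach at lengths (7/8, 15/8); label the merged cluster AEJR
  updated: d(AEJR,X)=31/2
iteration 4: select AEJR,X (d=31/2); attach at lengths (39/8, 31/4); label the merged cluster AEJRX
final tree: (((A:2,E:2):7/8,(J:1,R:1):15/8):39/8,X:31/4)
total length: 171/8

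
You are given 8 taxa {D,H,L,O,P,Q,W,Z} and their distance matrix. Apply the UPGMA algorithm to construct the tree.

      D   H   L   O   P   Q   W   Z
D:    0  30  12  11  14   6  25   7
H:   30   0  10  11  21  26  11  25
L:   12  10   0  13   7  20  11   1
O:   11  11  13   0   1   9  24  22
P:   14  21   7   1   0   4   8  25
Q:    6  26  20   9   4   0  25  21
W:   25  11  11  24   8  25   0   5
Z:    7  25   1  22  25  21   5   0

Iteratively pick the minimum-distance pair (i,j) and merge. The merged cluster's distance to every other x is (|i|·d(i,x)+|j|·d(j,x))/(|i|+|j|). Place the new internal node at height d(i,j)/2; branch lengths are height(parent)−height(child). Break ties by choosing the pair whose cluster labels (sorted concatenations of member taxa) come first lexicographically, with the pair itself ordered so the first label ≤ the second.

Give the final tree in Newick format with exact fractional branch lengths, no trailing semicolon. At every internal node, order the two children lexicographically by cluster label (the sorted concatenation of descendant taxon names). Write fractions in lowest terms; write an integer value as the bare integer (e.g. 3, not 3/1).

(((D:3,Q:3):7/4,(O:1/2,P:1/2):17/4):145/32,(H:23/3,((L:1/2,Z:1/2):7/2,W:4):11/3):155/96)

iteration 1: select L,Z (d=1); attach at lengths (1/2, 1/2); label the merged cluster LZ
  updated: d(D,LZ)=19/2, d(H,LZ)=35/2, d(LZ,O)=35/2, d(LZ,P)=16, d(LZ,Q)=41/2, d(LZ,W)=8
iteration 2: select O,P (d=1); attach at lengths (1/2, 1/2); label the merged cluster OP
  updated: d(D,OP)=25/2, d(H,OP)=16, d(LZ,OP)=67/4, d(OP,Q)=13/2, d(OP,W)=16
iteration 3: select D,Q (d=6); attach at lengths (3, 3); label the merged cluster DQ
  updated: d(DQ,H)=28, d(DQ,LZ)=15, d(DQ,OP)=19/2, d(DQ,W)=25
iteration 4: select LZ,W (d=8); attach at lengths (7/2, 4); label the merged cluster LWZ
  updated: d(DQ,LWZ)=55/3, d(H,LWZ)=46/3, d(LWZ,OP)=33/2
iteration 5: select DQ,OP (d=19/2); attach at lengths (7/4, 17/4); label the merged cluster DOPQ
  updated: d(DOPQ,H)=22, d(DOPQ,LWZ)=209/12
iteration 6: select H,LWZ (d=46/3); attach at lengths (23/3, 11/3); label the merged cluster HLWZ
  updated: d(DOPQ,HLWZ)=297/16
iteration 7: select DOPQ,HLWZ (d=297/16); attach at lengths (145/32, 155/96); label the merged cluster DHLOPQWZ
final tree: (((D:3,Q:3):7/4,(O:1/2,P:1/2):17/4):145/32,(H:23/3,((L:1/2,Z:1/2):7/2,W:4):11/3):155/96)
total length: 1871/48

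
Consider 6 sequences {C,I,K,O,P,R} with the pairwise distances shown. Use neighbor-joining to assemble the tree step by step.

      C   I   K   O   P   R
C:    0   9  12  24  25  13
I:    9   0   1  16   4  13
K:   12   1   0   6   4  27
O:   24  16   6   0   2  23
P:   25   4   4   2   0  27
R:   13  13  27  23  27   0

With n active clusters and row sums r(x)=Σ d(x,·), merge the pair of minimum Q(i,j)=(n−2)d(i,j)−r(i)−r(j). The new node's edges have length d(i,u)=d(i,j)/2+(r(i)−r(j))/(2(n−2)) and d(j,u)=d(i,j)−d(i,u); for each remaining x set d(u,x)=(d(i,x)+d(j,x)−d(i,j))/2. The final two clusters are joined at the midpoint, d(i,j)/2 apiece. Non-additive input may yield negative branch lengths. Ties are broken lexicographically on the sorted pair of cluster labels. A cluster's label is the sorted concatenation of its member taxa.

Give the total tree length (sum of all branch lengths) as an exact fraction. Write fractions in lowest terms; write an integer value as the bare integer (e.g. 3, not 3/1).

1. join C+R (d=13, Q=-134) ⇒ CR; edges |C|=4, |R|=9
  updated: d(CR,I)=9/2, d(CR,K)=13, d(CR,O)=17, d(CR,P)=39/2
2. join CR+I (d=9/2, Q=-66) ⇒ CIR; edges |CR|=7, |I|=-5/2
  updated: d(CIR,K)=19/4, d(CIR,O)=57/4, d(CIR,P)=19/2
3. join CIR+K (d=19/4, Q=-135/4) ⇒ CIKR; edges |CIR|=93/16, |K|=-17/16
  updated: d(CIKR,O)=31/4, d(CIKR,P)=35/8
4. join CIKR+O (d=31/4, Q=-113/8) ⇒ CIKOR; edges |CIKR|=81/16, |O|=43/16
  updated: d(CIKOR,P)=-11/16
5. join CIKOR+P (d=-11/16) ⇒ CIKOPR; edges |CIKOR|=-11/32, |P|=-11/32
final tree: (((((C:4,R:9):7,I:-5/2):93/16,K:-17/16):81/16,O:43/16):-11/32,P:-11/32)
total length: 469/16

469/16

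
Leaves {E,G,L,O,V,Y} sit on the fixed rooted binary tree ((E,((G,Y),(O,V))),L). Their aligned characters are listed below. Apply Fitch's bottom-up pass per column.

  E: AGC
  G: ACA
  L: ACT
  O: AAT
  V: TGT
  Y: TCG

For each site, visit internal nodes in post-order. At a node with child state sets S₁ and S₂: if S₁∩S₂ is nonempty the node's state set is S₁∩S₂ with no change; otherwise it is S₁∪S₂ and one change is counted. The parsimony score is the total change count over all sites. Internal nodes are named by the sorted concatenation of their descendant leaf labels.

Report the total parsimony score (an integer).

8

[col 0] GY: children G:{A}, Y:{T} ∪→ {A,T}; cost 1
[col 0] OV: children O:{A}, V:{T} ∪→ {A,T}; cost 1
[col 0] GOVY: children GY:{A,T}, OV:{A,T} ∩→ {A,T}; cost 0
[col 0] EGOVY: children E:{A}, GOVY:{A,T} ∩→ {A}; cost 0
[col 0] EGLOVY: children EGOVY:{A}, L:{A} ∩→ {A}; cost 0
[col 1] GY: children G:{C}, Y:{C} ∩→ {C}; cost 0
[col 1] OV: children O:{A}, V:{G} ∪→ {A,G}; cost 1
[col 1] GOVY: children GY:{C}, OV:{A,G} ∪→ {A,C,G}; cost 1
[col 1] EGOVY: children E:{G}, GOVY:{A,C,G} ∩→ {G}; cost 0
[col 1] EGLOVY: children EGOVY:{G}, L:{C} ∪→ {C,G}; cost 1
[col 2] GY: children G:{A}, Y:{G} ∪→ {A,G}; cost 1
[col 2] OV: children O:{T}, V:{T} ∩→ {T}; cost 0
[col 2] GOVY: children GY:{A,G}, OV:{T} ∪→ {A,G,T}; cost 1
[col 2] EGOVY: children E:{C}, GOVY:{A,G,T} ∪→ {A,C,G,T}; cost 1
[col 2] EGLOVY: children EGOVY:{A,C,G,T}, L:{T} ∩→ {T}; cost 0
per-site changes: [2, 3, 3]; total = 8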